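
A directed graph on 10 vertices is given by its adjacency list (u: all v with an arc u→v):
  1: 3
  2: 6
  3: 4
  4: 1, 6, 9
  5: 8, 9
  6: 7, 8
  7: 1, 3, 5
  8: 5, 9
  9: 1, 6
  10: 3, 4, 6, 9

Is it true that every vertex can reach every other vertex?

There is no directed path from 7 to 2, so the graph is not strongly connected.

No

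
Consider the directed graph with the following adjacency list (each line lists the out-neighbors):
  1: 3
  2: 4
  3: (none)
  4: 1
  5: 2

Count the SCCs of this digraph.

5

{2} is an SCC by itself.
{3} is an SCC by itself.
{4} is an SCC by itself.
{1} is an SCC by itself.
{5} is an SCC by itself.
That gives 5 strongly connected components.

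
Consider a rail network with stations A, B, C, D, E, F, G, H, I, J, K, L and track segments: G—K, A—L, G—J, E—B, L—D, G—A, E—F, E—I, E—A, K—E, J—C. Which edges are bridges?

A-L, B-E, C-J, D-L, E-F, E-I, G-J

The edges on the cycle G-K-E-A-G are not bridges since each lies on that cycle.
But removing I—E disconnects I from E; removing C—J disconnects C from J; removing G—J disconnects G from J; removing E—F disconnects E from F — these are bridges.
In total 7 edges are bridges.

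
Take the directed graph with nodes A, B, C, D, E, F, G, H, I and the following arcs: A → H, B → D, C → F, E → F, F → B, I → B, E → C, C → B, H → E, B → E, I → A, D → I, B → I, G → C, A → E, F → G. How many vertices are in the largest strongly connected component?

{A, B, C, D, E, F, G, H, I} are all mutually reachable — one SCC of size 9.
The largest has 9 vertices.

9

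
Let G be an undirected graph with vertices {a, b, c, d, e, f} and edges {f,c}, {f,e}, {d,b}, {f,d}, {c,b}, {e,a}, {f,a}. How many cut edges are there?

The edges on the cycle f-e-a-f are not bridges since each lies on that cycle.
Every edge lies on some cycle, so there are no bridges.

0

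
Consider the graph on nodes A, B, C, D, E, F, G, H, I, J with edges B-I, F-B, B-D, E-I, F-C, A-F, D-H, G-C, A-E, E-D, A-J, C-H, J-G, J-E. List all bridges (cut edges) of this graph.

none

The edges on the cycle J-E-D-H-C-G-J are not bridges since each lies on that cycle.
Every edge lies on some cycle, so there are no bridges.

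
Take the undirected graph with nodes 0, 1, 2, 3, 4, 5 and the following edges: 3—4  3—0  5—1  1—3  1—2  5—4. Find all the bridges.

0-3, 1-2

The edges on the cycle 5-1-3-4-5 are not bridges since each lies on that cycle.
But removing 1—2 disconnects 1 from 2; removing 3—0 disconnects 3 from 0 — these are bridges.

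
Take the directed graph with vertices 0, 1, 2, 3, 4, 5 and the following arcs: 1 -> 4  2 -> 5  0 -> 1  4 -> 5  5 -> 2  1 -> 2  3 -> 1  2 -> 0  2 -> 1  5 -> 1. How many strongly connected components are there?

2

{0, 1, 2, 4, 5} are all mutually reachable — one SCC of size 5.
{3} is an SCC by itself.
That gives 2 strongly connected components.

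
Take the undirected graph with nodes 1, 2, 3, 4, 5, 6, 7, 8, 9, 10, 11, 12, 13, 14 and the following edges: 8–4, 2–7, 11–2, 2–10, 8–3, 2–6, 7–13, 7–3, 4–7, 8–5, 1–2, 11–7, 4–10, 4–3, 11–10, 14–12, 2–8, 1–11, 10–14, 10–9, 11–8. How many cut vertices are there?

5

Removing 2 increases the component count from 1 to 2, so 2 is a cut vertex.
Removing 7 increases the component count from 1 to 2, so 7 is a cut vertex.
Removing 8 increases the component count from 1 to 2, so 8 is a cut vertex.
Likewise 10, 14 are cut vertices.
By contrast removing 4 leaves 1 component; it is not a cut vertex. No other vertex is a cut vertex either.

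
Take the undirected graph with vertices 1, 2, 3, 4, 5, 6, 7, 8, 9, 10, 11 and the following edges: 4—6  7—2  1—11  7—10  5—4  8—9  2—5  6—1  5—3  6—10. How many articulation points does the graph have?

Removing 1 increases the component count from 2 to 3, so 1 is a cut vertex.
Removing 5 increases the component count from 2 to 3, so 5 is a cut vertex.
Removing 6 increases the component count from 2 to 3, so 6 is a cut vertex.
By contrast removing 8 leaves 2 components; it is not a cut vertex. No other vertex is a cut vertex either.

3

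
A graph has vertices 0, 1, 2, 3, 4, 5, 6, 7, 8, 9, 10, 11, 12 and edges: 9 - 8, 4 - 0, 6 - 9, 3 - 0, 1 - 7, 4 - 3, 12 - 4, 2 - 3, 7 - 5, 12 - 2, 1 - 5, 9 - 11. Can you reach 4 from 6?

No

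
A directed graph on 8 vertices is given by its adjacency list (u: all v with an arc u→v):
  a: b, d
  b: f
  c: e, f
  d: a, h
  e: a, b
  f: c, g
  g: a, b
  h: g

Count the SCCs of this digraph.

{a, b, c, d, e, f, g, h} are all mutually reachable — one SCC of size 8.
That gives 1 strongly connected component.

1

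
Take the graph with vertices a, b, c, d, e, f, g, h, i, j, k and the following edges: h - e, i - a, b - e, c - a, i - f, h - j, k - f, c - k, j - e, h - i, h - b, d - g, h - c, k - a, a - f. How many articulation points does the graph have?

1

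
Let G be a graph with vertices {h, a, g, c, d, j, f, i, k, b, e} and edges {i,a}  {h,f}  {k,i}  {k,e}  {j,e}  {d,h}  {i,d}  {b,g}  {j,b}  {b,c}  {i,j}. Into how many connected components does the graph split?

Starting from a we can reach a, b, c, d, e, f, g, h, i, j, k. That is one component of size 11.
Total: 1 component.

1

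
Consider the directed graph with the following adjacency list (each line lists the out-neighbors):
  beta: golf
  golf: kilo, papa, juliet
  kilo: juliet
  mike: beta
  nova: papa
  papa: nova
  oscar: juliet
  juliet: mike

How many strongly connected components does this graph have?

{beta, golf, kilo, mike, juliet} are all mutually reachable — one SCC of size 5.
{nova, papa} are all mutually reachable — one SCC of size 2.
{oscar} is an SCC by itself.
That gives 3 strongly connected components.

3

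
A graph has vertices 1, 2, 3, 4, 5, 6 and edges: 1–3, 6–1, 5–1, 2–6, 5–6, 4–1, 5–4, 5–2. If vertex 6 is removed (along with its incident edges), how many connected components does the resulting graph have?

With 6 gone, the remaining components are: {1, 2, 3, 4, 5}.
That is 1 component.

1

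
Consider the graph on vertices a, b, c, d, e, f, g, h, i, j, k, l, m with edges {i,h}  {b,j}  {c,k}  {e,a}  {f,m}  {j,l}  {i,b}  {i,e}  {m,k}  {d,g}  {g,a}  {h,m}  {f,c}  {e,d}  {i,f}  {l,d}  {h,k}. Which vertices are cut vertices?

i

Removing i increases the component count from 1 to 2, so i is a cut vertex.
By contrast removing c leaves 1 component; it is not a cut vertex. No other vertex is a cut vertex either.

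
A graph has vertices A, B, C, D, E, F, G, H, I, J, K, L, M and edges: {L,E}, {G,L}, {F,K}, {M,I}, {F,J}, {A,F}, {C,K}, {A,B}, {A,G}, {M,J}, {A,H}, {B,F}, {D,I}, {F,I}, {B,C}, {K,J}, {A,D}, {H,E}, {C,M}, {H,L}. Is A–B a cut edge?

No

After removing A–B, the path A-F-B still connects them, so the edge is not a bridge.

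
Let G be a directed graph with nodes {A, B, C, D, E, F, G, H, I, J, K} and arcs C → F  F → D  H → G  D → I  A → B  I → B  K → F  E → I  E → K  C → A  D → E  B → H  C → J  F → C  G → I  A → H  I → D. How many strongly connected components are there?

{A, B, C, D, E, F, G, H, I, K} are all mutually reachable — one SCC of size 10.
{J} is an SCC by itself.
That gives 2 strongly connected components.

2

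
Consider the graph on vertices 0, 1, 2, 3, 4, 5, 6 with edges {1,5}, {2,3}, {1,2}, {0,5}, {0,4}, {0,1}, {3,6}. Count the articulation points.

Removing 0 increases the component count from 1 to 2, so 0 is a cut vertex.
Removing 1 increases the component count from 1 to 2, so 1 is a cut vertex.
Removing 2 increases the component count from 1 to 2, so 2 is a cut vertex.
Likewise 3 is a cut vertex.
By contrast removing 6 leaves 1 component; it is not a cut vertex. No other vertex is a cut vertex either.

4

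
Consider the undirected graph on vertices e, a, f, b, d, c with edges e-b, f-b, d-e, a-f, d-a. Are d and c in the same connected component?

No

The component containing d is {a, b, d, e, f}, and c is not in it.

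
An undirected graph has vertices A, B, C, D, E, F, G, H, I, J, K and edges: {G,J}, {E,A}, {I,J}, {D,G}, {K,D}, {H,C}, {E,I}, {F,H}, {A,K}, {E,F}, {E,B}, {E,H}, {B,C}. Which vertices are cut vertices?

E

Removing E increases the component count from 1 to 2, so E is a cut vertex.
By contrast removing G leaves 1 component; it is not a cut vertex. No other vertex is a cut vertex either.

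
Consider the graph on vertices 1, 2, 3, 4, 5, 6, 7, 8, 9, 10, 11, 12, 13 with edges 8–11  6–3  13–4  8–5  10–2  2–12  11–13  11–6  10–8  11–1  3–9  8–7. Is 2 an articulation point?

Deleting 2 raises the number of components from 1 to 2, so 2 is a cut vertex.

Yes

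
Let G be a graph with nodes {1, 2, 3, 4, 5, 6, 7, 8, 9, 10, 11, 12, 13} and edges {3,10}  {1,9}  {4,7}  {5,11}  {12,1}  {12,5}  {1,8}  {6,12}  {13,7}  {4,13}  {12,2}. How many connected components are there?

3

Starting from 3 we can reach 3, 10. That is one component of size 2.
Starting from 4 we can reach 4, 7, 13. That is one component of size 3.
Starting from 1 we can reach 1, 2, 5, 6, 8, 9, 11, 12. That is one component of size 8.
Total: 3 components.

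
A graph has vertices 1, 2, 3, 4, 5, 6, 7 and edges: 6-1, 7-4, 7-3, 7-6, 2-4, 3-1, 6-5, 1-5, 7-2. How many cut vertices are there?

1

Removing 7 increases the component count from 1 to 2, so 7 is a cut vertex.
By contrast removing 3 leaves 1 component; it is not a cut vertex. No other vertex is a cut vertex either.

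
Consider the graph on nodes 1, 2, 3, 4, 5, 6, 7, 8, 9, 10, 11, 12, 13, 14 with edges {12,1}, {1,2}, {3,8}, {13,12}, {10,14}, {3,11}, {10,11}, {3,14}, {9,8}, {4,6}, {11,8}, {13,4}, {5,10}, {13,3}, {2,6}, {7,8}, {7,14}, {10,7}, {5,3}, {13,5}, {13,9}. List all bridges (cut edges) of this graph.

none

The edges on the cycle 10-7-14-10 are not bridges since each lies on that cycle.
Every edge lies on some cycle, so there are no bridges.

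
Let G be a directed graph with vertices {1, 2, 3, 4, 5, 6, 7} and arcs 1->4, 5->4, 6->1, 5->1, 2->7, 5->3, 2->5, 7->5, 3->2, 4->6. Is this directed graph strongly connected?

No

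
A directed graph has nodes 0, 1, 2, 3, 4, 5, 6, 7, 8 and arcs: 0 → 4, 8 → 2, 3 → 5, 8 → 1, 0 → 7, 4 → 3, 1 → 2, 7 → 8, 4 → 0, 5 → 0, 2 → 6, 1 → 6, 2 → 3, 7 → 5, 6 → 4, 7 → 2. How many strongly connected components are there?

1

{0, 1, 2, 3, 4, 5, 6, 7, 8} are all mutually reachable — one SCC of size 9.
That gives 1 strongly connected component.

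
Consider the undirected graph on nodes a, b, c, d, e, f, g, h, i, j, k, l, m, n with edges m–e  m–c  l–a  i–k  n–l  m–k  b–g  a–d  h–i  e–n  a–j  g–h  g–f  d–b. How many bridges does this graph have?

3

The edges on the cycle m-e-n-l-a-d-b-g-h-i-k-m are not bridges since each lies on that cycle.
But removing m–c disconnects m from c; removing f–g disconnects f from g; removing j–a disconnects j from a — these are bridges.
That makes 3 bridges.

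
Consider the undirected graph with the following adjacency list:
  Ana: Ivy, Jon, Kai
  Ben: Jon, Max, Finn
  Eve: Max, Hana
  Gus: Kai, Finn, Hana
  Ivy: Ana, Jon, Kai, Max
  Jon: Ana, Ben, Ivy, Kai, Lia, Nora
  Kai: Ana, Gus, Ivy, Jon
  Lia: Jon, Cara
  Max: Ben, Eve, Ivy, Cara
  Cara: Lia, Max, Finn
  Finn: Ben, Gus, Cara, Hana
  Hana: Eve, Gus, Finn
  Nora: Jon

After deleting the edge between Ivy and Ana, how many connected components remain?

Ivy and Ana are still connected via Ivy-Kai-Ana, so the component count stays at 1.

1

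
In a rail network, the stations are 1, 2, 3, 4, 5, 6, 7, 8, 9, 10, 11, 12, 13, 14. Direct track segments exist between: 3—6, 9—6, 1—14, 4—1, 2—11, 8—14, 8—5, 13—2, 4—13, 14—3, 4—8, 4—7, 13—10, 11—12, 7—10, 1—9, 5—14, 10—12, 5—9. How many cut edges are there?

0

The edges on the cycle 13-2-11-12-10-13 are not bridges since each lies on that cycle.
Every edge lies on some cycle, so there are no bridges.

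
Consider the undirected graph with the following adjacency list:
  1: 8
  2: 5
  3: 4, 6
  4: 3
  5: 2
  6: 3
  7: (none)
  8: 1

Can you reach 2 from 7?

The component containing 7 is {7}, and 2 is not in it.

No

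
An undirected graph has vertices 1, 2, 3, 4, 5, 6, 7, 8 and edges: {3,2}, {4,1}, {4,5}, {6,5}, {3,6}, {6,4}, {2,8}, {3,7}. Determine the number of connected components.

1

Starting from 1 we can reach 1, 2, 3, 4, 5, 6, 7, 8. That is one component of size 8.
Total: 1 component.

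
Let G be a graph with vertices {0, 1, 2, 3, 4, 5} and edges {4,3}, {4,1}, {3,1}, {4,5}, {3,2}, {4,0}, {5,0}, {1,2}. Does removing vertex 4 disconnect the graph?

Deleting 4 raises the number of components from 1 to 2, so 4 is a cut vertex.

Yes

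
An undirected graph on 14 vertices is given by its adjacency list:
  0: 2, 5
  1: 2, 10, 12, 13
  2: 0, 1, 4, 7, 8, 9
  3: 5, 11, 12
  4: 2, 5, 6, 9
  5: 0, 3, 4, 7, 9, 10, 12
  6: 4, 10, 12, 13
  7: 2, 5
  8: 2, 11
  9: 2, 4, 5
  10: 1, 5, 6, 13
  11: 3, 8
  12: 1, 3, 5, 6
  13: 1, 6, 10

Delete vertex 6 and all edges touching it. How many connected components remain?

1

With 6 gone, the remaining components are: {0, 1, 2, 3, 4, 5, 7, 8, 9, 10, 11, 12, 13}.
That is 1 component.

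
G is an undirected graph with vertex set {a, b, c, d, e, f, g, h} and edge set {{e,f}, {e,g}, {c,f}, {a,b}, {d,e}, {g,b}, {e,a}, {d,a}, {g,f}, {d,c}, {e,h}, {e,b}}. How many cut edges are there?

1

The edges on the cycle d-c-f-e-d are not bridges since each lies on that cycle.
But removing h-e disconnects h from e — this is a bridge.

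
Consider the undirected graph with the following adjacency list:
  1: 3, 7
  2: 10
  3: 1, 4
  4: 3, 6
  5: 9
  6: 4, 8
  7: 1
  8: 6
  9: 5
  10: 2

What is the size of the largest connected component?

Starting from 2 we can reach 2, 10. That is one component of size 2.
Starting from 5 we can reach 5, 9. That is one component of size 2.
Starting from 1 we can reach 1, 3, 4, 6, 7, 8. That is one component of size 6.
The largest has 6 vertices.

6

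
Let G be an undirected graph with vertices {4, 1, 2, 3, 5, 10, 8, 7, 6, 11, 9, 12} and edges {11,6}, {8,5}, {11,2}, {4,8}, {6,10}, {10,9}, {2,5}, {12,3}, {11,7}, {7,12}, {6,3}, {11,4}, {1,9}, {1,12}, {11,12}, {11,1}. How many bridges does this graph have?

0

The edges on the cycle 11-4-8-5-2-11 are not bridges since each lies on that cycle.
Every edge lies on some cycle, so there are no bridges.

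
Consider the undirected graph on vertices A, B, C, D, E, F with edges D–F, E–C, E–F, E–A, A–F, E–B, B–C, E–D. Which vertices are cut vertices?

E

Removing E increases the component count from 1 to 2, so E is a cut vertex.
By contrast removing A leaves 1 component; it is not a cut vertex. No other vertex is a cut vertex either.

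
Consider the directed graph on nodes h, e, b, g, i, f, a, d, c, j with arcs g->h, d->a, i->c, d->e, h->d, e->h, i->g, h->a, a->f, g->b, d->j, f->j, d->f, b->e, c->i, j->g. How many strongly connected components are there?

2

{a, b, d, e, f, g, h, j} are all mutually reachable — one SCC of size 8.
{c, i} are all mutually reachable — one SCC of size 2.
That gives 2 strongly connected components.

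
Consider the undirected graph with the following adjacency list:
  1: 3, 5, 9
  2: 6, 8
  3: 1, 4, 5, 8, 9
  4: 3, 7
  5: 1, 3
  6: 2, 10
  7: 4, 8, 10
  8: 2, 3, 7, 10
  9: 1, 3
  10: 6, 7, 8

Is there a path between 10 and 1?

From 10 we can reach 1, 2, 3, 4, 5, 6, 7, 8, 9, 10, which includes 1.

Yes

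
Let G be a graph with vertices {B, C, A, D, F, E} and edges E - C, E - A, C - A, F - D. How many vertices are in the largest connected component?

B is isolated — a component by itself.
Starting from D we can reach D, F. That is one component of size 2.
Starting from A we can reach A, C, E. That is one component of size 3.
The largest has 3 vertices.

3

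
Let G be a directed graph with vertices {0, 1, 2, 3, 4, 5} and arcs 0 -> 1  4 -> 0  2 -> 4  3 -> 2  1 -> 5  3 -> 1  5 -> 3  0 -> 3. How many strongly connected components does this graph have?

1

{0, 1, 2, 3, 4, 5} are all mutually reachable — one SCC of size 6.
That gives 1 strongly connected component.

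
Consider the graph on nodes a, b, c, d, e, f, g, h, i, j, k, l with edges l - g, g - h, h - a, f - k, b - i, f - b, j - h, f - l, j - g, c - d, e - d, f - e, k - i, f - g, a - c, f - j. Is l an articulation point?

Deleting l leaves 1 component (was 1) (its neighbors f, g remain connected to each other), so l is not a cut vertex.

No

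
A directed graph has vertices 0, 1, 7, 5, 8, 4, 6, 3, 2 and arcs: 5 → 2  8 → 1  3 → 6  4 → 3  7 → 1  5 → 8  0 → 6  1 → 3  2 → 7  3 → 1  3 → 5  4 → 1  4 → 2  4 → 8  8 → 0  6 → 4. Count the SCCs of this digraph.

{0, 1, 2, 3, 4, 5, 6, 7, 8} are all mutually reachable — one SCC of size 9.
That gives 1 strongly connected component.

1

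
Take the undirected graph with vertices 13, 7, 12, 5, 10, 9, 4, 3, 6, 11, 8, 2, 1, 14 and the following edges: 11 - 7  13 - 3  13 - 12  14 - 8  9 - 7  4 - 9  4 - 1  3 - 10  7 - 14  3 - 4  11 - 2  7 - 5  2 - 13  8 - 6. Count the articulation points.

Removing 3 increases the component count from 1 to 2, so 3 is a cut vertex.
Removing 4 increases the component count from 1 to 2, so 4 is a cut vertex.
Removing 7 increases the component count from 1 to 3, so 7 is a cut vertex.
Likewise 8, 13, 14 are cut vertices.
By contrast removing 12 leaves 1 component; it is not a cut vertex. No other vertex is a cut vertex either.

6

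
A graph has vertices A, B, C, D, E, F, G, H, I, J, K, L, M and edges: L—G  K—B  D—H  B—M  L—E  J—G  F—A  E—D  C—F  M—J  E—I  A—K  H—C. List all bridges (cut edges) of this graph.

E-I

The edges on the cycle L-E-D-H-C-F-A-K-B-M-J-G-L are not bridges since each lies on that cycle.
But removing E—I disconnects E from I — this is a bridge.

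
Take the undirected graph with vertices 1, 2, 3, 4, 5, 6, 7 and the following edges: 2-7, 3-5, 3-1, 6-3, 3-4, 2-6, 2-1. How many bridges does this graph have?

The edges on the cycle 2-6-3-1-2 are not bridges since each lies on that cycle.
But removing 3-4 disconnects 3 from 4; removing 3-5 disconnects 3 from 5; removing 2-7 disconnects 2 from 7 — these are bridges.
That makes 3 bridges.

3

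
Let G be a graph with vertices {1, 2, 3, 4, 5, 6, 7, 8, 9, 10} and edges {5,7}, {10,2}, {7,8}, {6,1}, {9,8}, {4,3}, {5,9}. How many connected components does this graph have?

Starting from 2 we can reach 2, 10. That is one component of size 2.
Starting from 3 we can reach 3, 4. That is one component of size 2.
Starting from 1 we can reach 1, 6. That is one component of size 2.
Starting from 5 we can reach 5, 7, 8, 9. That is one component of size 4.
Total: 4 components.

4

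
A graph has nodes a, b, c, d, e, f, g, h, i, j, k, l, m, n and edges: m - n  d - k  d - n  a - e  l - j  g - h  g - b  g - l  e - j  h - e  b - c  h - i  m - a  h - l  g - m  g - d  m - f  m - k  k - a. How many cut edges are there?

The edges on the cycle h-e-j-l-h are not bridges since each lies on that cycle.
But removing i - h disconnects i from h; removing g - b disconnects g from b; removing m - f disconnects m from f; removing b - c disconnects b from c — these are bridges.
That makes 4 bridges.

4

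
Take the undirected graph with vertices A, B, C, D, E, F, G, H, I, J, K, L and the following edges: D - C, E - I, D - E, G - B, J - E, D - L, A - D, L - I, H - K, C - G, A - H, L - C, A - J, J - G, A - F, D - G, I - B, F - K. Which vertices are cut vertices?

Removing A increases the component count from 1 to 2, so A is a cut vertex.
By contrast removing J leaves 1 component; it is not a cut vertex. No other vertex is a cut vertex either.

A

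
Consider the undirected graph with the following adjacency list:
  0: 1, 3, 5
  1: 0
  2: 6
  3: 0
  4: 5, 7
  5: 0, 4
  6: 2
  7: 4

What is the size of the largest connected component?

6

Starting from 2 we can reach 2, 6. That is one component of size 2.
Starting from 0 we can reach 0, 1, 3, 4, 5, 7. That is one component of size 6.
The largest has 6 vertices.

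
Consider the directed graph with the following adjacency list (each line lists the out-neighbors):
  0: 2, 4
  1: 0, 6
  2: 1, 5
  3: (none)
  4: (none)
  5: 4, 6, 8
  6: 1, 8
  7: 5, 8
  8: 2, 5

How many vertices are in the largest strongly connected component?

{0, 1, 2, 5, 6, 8} are all mutually reachable — one SCC of size 6.
{7} is an SCC by itself.
{3} is an SCC by itself.
{4} is an SCC by itself.
The largest has 6 vertices.

6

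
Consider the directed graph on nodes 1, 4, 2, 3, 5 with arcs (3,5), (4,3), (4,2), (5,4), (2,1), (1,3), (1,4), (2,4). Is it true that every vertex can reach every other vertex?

From 2 we can reach every vertex (1, 2, 3, 4, 5), and every vertex can reach 2 (1, 2, 3, 4, 5). So the whole graph is one strongly connected component.

Yes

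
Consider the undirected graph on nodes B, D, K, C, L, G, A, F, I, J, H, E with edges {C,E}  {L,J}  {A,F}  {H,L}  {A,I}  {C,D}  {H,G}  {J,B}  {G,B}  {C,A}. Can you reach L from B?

Yes

From B we can reach B, G, H, J, L, which includes L.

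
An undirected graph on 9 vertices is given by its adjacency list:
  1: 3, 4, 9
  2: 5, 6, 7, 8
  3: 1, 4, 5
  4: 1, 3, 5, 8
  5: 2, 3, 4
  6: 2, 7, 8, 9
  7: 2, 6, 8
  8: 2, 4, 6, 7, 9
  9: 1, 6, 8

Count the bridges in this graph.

The edges on the cycle 4-8-2-5-3-4 are not bridges since each lies on that cycle.
Every edge lies on some cycle, so there are no bridges.

0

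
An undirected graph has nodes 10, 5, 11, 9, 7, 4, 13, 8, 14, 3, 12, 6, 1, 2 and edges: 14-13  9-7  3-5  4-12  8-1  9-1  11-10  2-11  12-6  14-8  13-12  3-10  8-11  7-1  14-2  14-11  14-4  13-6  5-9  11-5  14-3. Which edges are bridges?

The edges on the cycle 14-2-11-14 are not bridges since each lies on that cycle.
Every edge lies on some cycle, so there are no bridges.

none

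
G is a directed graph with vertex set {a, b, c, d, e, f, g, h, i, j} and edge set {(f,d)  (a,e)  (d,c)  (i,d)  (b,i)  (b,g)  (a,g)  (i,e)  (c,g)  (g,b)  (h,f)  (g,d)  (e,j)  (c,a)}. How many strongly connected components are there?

{a, b, c, d, g, i} are all mutually reachable — one SCC of size 6.
{f} is an SCC by itself.
{j} is an SCC by itself.
{e} is an SCC by itself.
{h} is an SCC by itself.
That gives 5 strongly connected components.

5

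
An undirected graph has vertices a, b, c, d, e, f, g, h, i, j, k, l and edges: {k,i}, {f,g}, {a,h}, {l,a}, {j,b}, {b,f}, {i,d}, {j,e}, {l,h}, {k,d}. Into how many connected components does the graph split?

c is isolated — a component by itself.
Starting from d we can reach d, i, k. That is one component of size 3.
Starting from a we can reach a, h, l. That is one component of size 3.
Starting from b we can reach b, e, f, g, j. That is one component of size 5.
Total: 4 components.

4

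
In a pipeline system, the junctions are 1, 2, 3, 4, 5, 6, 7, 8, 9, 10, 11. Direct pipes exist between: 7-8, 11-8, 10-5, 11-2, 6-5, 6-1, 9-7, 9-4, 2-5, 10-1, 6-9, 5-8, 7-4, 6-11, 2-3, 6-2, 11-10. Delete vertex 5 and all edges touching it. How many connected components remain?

1

With 5 gone, the remaining components are: {1, 2, 3, 4, 6, 7, 8, 9, 10, 11}.
That is 1 component.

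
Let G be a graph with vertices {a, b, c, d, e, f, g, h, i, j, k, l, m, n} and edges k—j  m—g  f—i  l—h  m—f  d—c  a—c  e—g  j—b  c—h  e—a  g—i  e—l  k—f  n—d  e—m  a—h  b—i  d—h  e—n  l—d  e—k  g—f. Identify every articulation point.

Removing e increases the component count from 1 to 2, so e is a cut vertex.
By contrast removing a leaves 1 component; it is not a cut vertex. No other vertex is a cut vertex either.

e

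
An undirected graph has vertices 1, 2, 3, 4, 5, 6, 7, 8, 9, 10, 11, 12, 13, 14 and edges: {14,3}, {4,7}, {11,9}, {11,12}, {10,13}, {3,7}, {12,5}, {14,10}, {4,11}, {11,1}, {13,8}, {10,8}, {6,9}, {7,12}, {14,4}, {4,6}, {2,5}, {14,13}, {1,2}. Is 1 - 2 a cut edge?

No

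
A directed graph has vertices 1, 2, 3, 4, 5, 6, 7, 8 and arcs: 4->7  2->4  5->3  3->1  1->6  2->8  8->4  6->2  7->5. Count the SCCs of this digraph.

{1, 2, 3, 4, 5, 6, 7, 8} are all mutually reachable — one SCC of size 8.
That gives 1 strongly connected component.

1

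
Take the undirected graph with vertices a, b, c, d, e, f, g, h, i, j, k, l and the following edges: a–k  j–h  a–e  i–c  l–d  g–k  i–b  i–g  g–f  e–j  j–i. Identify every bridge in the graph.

The edges on the cycle a-e-j-i-g-k-a are not bridges since each lies on that cycle.
But removing b–i disconnects b from i; removing j–h disconnects j from h; removing c–i disconnects c from i; removing l–d disconnects l from d — these are bridges.
In total 5 edges are bridges.

b-i, c-i, d-l, f-g, h-j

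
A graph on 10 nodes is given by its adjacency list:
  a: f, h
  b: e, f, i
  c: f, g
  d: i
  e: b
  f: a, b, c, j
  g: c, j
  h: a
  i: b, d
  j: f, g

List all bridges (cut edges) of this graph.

a-f, a-h, b-e, b-f, b-i, d-i

The edges on the cycle j-f-c-g-j are not bridges since each lies on that cycle.
But removing f-b disconnects f from b; removing b-i disconnects b from i; removing a-h disconnects a from h; removing a-f disconnects a from f — these are bridges.
In total 6 edges are bridges.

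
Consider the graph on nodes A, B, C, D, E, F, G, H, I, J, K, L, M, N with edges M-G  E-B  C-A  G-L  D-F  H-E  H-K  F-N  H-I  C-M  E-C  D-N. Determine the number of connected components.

J is isolated — a component by itself.
Starting from D we can reach D, F, N. That is one component of size 3.
Starting from A we can reach A, B, C, E, G, H, I, K, L, M. That is one component of size 10.
Total: 3 components.

3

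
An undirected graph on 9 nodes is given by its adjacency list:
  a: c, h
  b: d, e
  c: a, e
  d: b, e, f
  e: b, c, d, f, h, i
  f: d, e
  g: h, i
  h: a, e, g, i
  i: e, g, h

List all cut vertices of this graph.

Removing e increases the component count from 1 to 2, so e is a cut vertex.
By contrast removing h leaves 1 component; it is not a cut vertex. No other vertex is a cut vertex either.

e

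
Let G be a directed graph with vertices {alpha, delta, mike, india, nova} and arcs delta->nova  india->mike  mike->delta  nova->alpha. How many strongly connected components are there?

5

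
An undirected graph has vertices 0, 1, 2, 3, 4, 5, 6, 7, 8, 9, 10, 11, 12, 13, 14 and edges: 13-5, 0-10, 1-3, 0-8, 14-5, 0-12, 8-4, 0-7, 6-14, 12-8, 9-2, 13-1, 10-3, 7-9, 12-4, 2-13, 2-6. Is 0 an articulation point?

Deleting 0 raises the number of components from 2 to 3, so 0 is a cut vertex.

Yes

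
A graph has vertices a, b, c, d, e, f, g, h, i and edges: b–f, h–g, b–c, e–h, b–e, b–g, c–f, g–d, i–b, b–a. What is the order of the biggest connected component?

Starting from a we can reach a, b, c, d, e, f, g, h, i. That is one component of size 9.
The largest has 9 vertices.

9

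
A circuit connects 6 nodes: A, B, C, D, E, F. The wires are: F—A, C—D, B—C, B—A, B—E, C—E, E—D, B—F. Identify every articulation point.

Removing B increases the component count from 1 to 2, so B is a cut vertex.
By contrast removing C leaves 1 component; it is not a cut vertex. No other vertex is a cut vertex either.

B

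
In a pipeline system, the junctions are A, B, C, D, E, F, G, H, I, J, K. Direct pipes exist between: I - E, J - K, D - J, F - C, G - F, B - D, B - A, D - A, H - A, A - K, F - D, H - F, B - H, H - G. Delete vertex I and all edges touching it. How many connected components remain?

2

With I gone, the remaining components are: {E}; {A, B, C, D, F, G, H, J, K}.
That is 2 components.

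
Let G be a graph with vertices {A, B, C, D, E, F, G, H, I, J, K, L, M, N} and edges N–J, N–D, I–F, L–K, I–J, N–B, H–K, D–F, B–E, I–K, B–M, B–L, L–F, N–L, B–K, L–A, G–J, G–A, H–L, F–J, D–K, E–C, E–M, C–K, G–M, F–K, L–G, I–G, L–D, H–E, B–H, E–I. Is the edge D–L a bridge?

No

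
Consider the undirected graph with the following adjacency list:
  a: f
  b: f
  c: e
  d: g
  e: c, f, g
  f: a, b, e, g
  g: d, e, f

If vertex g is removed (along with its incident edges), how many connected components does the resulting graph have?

With g gone, the remaining components are: {d}; {a, b, c, e, f}.
That is 2 components.

2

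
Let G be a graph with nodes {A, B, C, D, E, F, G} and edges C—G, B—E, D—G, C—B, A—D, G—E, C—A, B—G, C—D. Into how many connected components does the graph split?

2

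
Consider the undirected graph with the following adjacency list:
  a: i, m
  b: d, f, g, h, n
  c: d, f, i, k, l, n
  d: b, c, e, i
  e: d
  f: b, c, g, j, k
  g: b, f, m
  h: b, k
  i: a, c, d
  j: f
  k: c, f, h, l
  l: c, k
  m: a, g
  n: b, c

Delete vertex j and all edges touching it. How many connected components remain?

With j gone, the remaining components are: {a, b, c, d, e, f, g, h, i, k, l, m, n}.
That is 1 component.

1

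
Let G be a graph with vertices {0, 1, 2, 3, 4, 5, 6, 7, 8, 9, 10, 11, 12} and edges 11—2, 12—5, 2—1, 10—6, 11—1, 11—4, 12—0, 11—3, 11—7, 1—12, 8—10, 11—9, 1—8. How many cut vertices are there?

5

Removing 1 increases the component count from 1 to 3, so 1 is a cut vertex.
Removing 8 increases the component count from 1 to 2, so 8 is a cut vertex.
Removing 10 increases the component count from 1 to 2, so 10 is a cut vertex.
Likewise 11, 12 are cut vertices.
By contrast removing 3 leaves 1 component; it is not a cut vertex. No other vertex is a cut vertex either.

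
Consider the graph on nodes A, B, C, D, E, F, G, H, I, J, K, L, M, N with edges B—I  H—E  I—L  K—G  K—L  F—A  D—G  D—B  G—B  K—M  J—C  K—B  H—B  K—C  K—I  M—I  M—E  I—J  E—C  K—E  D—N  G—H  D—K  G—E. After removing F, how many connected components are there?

2

With F gone, the remaining components are: {A}; {B, C, D, E, G, H, I, J, K, L, M, N}.
That is 2 components.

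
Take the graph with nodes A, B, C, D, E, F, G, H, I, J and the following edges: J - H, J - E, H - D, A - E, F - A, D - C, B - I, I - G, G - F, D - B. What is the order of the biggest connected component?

10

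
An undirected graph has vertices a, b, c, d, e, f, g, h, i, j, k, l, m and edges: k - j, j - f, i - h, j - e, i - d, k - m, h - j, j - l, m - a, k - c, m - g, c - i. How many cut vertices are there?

4

Removing i increases the component count from 2 to 3, so i is a cut vertex.
Removing j increases the component count from 2 to 5, so j is a cut vertex.
Removing k increases the component count from 2 to 3, so k is a cut vertex.
Likewise m is a cut vertex.
By contrast removing l leaves 2 components; it is not a cut vertex. No other vertex is a cut vertex either.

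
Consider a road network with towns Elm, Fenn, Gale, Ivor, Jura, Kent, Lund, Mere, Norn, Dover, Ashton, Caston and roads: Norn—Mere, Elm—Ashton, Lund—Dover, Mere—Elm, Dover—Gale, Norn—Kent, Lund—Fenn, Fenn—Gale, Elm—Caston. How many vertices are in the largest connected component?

6

Jura is isolated — a component by itself.
Ivor is isolated — a component by itself.
Starting from Fenn we can reach Fenn, Gale, Lund, Dover. That is one component of size 4.
Starting from Elm we can reach Elm, Kent, Mere, Norn, Ashton, Caston. That is one component of size 6.
The largest has 6 vertices.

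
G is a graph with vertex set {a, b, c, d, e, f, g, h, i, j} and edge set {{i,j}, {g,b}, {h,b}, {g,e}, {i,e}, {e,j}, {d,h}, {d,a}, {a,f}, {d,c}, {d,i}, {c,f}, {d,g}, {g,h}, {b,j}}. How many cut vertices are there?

1

Removing d increases the component count from 1 to 2, so d is a cut vertex.
By contrast removing i leaves 1 component; it is not a cut vertex. No other vertex is a cut vertex either.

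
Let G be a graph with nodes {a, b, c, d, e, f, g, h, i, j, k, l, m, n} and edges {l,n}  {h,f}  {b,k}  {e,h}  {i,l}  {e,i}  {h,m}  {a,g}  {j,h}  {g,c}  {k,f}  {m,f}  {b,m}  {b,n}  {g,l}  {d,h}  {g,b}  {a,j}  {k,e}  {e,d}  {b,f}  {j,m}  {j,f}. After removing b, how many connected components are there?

1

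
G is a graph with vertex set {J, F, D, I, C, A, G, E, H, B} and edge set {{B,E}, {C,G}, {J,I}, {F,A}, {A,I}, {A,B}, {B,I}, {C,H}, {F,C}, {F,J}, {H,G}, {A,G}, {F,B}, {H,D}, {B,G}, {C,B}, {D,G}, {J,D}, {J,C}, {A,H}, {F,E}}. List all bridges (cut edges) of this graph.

none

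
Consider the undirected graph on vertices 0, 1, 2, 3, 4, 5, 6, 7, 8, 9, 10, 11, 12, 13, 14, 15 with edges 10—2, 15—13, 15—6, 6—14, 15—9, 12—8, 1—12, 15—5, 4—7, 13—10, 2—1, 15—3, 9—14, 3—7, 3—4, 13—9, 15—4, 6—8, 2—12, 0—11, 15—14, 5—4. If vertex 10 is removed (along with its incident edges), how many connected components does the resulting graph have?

2

With 10 gone, the remaining components are: {0, 11}; {1, 2, 3, 4, 5, 6, 7, 8, 9, 12, 13, 14, 15}.
That is 2 components.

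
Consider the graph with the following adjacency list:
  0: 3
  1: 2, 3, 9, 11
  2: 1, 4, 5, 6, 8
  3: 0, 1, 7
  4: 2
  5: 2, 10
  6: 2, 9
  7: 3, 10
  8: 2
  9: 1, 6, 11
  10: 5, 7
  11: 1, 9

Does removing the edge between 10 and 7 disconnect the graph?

No

After removing 10-7, the path 10-5-2-1-3-7 still connects them, so the edge is not a bridge.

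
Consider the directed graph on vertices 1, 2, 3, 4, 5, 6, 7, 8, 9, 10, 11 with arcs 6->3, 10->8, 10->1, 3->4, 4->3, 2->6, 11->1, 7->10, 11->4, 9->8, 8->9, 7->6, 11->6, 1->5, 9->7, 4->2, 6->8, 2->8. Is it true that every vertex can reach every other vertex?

No

There is no directed path from 10 to 11, so the graph is not strongly connected.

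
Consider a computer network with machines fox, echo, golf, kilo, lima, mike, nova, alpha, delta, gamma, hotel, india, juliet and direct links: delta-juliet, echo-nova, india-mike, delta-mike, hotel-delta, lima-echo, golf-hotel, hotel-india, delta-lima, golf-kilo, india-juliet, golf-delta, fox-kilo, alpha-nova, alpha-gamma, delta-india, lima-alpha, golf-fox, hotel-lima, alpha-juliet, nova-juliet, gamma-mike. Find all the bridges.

none

The edges on the cycle golf-fox-kilo-golf are not bridges since each lies on that cycle.
Every edge lies on some cycle, so there are no bridges.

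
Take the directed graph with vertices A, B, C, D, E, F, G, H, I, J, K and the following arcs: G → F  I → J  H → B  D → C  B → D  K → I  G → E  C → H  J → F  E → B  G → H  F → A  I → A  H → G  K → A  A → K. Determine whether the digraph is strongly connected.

No

There is no directed path from A to E, so the graph is not strongly connected.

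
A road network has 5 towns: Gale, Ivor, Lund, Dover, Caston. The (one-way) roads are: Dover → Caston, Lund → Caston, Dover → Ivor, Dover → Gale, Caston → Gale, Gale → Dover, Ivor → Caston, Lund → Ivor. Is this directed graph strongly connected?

No

There is no directed path from Caston to Lund, so the graph is not strongly connected.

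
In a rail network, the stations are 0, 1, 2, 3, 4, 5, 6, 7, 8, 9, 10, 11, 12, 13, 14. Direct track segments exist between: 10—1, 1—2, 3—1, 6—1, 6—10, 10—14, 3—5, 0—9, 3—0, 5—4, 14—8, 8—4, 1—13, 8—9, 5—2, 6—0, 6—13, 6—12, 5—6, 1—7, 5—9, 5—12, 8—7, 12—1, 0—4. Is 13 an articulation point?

Deleting 13 leaves 2 components (was 2), so 13 is not a cut vertex.

No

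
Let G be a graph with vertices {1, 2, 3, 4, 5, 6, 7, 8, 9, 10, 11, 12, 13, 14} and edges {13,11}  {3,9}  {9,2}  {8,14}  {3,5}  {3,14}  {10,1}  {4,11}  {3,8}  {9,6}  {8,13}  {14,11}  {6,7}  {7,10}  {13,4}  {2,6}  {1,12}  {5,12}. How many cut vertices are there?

1

Removing 3 increases the component count from 1 to 2, so 3 is a cut vertex.
By contrast removing 1 leaves 1 component; it is not a cut vertex. No other vertex is a cut vertex either.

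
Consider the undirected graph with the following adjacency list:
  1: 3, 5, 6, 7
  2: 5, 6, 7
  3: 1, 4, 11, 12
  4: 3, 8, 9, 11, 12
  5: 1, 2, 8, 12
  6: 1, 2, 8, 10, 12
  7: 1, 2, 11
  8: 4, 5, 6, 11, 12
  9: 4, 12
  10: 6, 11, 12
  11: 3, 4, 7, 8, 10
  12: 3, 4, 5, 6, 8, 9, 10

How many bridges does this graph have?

The edges on the cycle 11-4-8-11 are not bridges since each lies on that cycle.
Every edge lies on some cycle, so there are no bridges.

0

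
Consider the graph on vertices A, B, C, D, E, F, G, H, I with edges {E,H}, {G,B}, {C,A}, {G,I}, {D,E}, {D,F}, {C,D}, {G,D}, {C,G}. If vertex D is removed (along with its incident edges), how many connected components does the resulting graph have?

3

With D gone, the remaining components are: {F}; {E, H}; {A, B, C, G, I}.
That is 3 components.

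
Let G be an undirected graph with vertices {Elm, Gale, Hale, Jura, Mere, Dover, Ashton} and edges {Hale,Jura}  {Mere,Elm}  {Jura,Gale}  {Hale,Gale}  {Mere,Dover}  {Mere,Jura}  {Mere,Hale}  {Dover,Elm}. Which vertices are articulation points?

Mere

Removing Mere increases the component count from 2 to 3, so Mere is a cut vertex.
By contrast removing Jura leaves 2 components; it is not a cut vertex. No other vertex is a cut vertex either.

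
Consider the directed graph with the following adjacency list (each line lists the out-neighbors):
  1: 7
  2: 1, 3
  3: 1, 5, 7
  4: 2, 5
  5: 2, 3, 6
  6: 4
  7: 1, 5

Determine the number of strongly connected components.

1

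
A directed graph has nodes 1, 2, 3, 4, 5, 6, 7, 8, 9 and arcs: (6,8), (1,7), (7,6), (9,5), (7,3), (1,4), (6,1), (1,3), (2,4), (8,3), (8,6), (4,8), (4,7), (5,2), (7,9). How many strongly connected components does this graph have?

{1, 2, 4, 5, 6, 7, 8, 9} are all mutually reachable — one SCC of size 8.
{3} is an SCC by itself.
That gives 2 strongly connected components.

2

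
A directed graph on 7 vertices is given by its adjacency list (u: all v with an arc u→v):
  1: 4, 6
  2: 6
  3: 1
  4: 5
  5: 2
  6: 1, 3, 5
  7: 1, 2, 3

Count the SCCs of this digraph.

2

{1, 2, 3, 4, 5, 6} are all mutually reachable — one SCC of size 6.
{7} is an SCC by itself.
That gives 2 strongly connected components.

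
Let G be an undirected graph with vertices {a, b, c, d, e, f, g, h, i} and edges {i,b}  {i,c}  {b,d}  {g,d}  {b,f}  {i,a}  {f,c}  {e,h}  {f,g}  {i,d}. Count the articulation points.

Removing i increases the component count from 2 to 3, so i is a cut vertex.
By contrast removing b leaves 2 components; it is not a cut vertex. No other vertex is a cut vertex either.

1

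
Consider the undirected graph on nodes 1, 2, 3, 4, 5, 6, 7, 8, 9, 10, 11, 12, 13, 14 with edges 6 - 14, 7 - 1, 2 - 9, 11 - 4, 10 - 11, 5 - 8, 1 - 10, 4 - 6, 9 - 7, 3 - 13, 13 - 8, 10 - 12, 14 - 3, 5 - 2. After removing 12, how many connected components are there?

With 12 gone, the remaining components are: {1, 2, 3, 4, 5, 6, 7, 8, 9, 10, 11, 13, 14}.
That is 1 component.

1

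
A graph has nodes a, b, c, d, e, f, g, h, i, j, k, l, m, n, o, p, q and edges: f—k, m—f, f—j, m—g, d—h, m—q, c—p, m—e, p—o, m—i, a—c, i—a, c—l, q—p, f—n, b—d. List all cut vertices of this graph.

c, d, f, m, p

Removing c increases the component count from 2 to 3, so c is a cut vertex.
Removing d increases the component count from 2 to 3, so d is a cut vertex.
Removing f increases the component count from 2 to 5, so f is a cut vertex.
Likewise m, p are cut vertices.
By contrast removing b leaves 2 components; it is not a cut vertex. No other vertex is a cut vertex either.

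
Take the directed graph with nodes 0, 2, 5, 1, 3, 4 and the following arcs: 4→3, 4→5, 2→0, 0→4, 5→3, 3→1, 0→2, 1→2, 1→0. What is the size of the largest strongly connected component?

6

{0, 1, 2, 3, 4, 5} are all mutually reachable — one SCC of size 6.
The largest has 6 vertices.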